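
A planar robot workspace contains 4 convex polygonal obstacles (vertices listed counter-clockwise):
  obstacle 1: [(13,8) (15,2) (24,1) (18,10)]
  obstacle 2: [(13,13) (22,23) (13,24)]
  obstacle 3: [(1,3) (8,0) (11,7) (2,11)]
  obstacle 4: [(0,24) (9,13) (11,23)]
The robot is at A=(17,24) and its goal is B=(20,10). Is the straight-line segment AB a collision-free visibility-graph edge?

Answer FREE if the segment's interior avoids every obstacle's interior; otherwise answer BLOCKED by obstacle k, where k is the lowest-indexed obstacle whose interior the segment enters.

BLOCKED by obstacle 2

Obstacle 1 [(13,8) (15,2) (24,1) (18,10)]:
  edge (13,8)–(15,2): clear
  edge (15,2)–(24,1): clear
  edge (24,1)–(18,10): clear
  edge (18,10)–(13,8): clear
  midpoint (37/2,17) outside
  → clear
Obstacle 2 [(13,13) (22,23) (13,24)]:
  edge (13,13)–(22,23): crosses AB
  edge (22,23)–(13,24): crosses AB
  edge (13,24)–(13,13): clear
  → BLOCKED
Obstacle 3 [(1,3) (8,0) (11,7) (2,11)]:
  edge (1,3)–(8,0): clear
  edge (8,0)–(11,7): clear
  edge (11,7)–(2,11): clear
  edge (2,11)–(1,3): clear
  midpoint (37/2,17) outside
  → clear
Obstacle 4 [(0,24) (9,13) (11,23)]:
  edge (0,24)–(9,13): clear
  edge (9,13)–(11,23): clear
  edge (11,23)–(0,24): clear
  midpoint (37/2,17) outside
  → clear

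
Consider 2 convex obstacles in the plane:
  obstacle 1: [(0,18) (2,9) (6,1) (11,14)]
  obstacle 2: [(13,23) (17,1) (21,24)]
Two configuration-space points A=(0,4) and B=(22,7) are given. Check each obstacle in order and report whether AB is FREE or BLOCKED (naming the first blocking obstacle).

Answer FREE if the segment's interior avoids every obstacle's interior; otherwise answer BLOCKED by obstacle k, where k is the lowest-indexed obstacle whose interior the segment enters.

Obstacle 1 [(0,18) (2,9) (6,1) (11,14)]:
  edge (0,18)–(2,9): clear
  edge (2,9)–(6,1): crosses AB
  edge (6,1)–(11,14): crosses AB
  edge (11,14)–(0,18): clear
  → BLOCKED
Obstacle 2 [(13,23) (17,1) (21,24)]:
  edge (13,23)–(17,1): crosses AB
  edge (17,1)–(21,24): crosses AB
  edge (21,24)–(13,23): clear
  → BLOCKED

BLOCKED by obstacle 1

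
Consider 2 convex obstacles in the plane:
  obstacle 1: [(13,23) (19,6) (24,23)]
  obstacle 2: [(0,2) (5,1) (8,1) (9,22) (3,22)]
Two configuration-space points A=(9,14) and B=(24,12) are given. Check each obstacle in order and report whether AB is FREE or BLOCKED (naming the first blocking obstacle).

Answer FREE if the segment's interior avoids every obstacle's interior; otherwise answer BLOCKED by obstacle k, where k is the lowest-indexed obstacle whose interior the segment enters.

BLOCKED by obstacle 1

Obstacle 1 [(13,23) (19,6) (24,23)]:
  edge (13,23)–(19,6): crosses AB
  edge (19,6)–(24,23): crosses AB
  edge (24,23)–(13,23): clear
  → BLOCKED
Obstacle 2 [(0,2) (5,1) (8,1) (9,22) (3,22)]:
  edge (0,2)–(5,1): clear
  edge (5,1)–(8,1): clear
  edge (8,1)–(9,22): clear
  edge (9,22)–(3,22): clear
  edge (3,22)–(0,2): clear
  midpoint (33/2,13) outside
  → clear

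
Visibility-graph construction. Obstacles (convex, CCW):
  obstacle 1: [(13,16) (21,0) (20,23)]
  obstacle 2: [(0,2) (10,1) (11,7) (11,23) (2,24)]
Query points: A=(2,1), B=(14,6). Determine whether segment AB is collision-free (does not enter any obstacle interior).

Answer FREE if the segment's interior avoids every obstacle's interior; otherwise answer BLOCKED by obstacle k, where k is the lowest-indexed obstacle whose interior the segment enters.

BLOCKED by obstacle 2

Obstacle 1 [(13,16) (21,0) (20,23)]:
  edge (13,16)–(21,0): clear
  edge (21,0)–(20,23): clear
  edge (20,23)–(13,16): clear
  midpoint (8,7/2) outside
  → clear
Obstacle 2 [(0,2) (10,1) (11,7) (11,23) (2,24)]:
  edge (0,2)–(10,1): crosses AB
  edge (10,1)–(11,7): crosses AB
  edge (11,7)–(11,23): clear
  edge (11,23)–(2,24): clear
  edge (2,24)–(0,2): clear
  → BLOCKED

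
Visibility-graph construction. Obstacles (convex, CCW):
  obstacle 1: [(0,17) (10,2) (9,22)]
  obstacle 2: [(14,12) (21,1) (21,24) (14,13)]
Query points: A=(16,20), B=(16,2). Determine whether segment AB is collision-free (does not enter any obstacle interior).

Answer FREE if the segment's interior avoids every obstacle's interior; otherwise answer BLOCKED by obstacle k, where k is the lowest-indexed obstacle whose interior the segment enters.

Obstacle 1 [(0,17) (10,2) (9,22)]:
  edge (0,17)–(10,2): clear
  edge (10,2)–(9,22): clear
  edge (9,22)–(0,17): clear
  midpoint (16,11) outside
  → clear
Obstacle 2 [(14,12) (21,1) (21,24) (14,13)]:
  edge (14,12)–(21,1): crosses AB
  edge (21,1)–(21,24): clear
  edge (21,24)–(14,13): crosses AB
  edge (14,13)–(14,12): clear
  → BLOCKED

BLOCKED by obstacle 2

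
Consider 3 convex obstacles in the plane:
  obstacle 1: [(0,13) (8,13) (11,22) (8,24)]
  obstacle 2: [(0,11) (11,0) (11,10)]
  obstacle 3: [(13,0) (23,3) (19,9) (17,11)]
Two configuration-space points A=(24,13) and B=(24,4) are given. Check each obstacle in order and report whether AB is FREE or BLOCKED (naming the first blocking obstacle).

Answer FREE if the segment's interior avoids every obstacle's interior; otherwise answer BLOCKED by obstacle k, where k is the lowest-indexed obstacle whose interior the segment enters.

FREE

Obstacle 1 [(0,13) (8,13) (11,22) (8,24)]:
  edge (0,13)–(8,13): clear
  edge (8,13)–(11,22): clear
  edge (11,22)–(8,24): clear
  edge (8,24)–(0,13): clear
  midpoint (24,17/2) outside
  → clear
Obstacle 2 [(0,11) (11,0) (11,10)]:
  edge (0,11)–(11,0): clear
  edge (11,0)–(11,10): clear
  edge (11,10)–(0,11): clear
  midpoint (24,17/2) outside
  → clear
Obstacle 3 [(13,0) (23,3) (19,9) (17,11)]:
  edge (13,0)–(23,3): clear
  edge (23,3)–(19,9): clear
  edge (19,9)–(17,11): clear
  edge (17,11)–(13,0): clear
  midpoint (24,17/2) outside
  → clear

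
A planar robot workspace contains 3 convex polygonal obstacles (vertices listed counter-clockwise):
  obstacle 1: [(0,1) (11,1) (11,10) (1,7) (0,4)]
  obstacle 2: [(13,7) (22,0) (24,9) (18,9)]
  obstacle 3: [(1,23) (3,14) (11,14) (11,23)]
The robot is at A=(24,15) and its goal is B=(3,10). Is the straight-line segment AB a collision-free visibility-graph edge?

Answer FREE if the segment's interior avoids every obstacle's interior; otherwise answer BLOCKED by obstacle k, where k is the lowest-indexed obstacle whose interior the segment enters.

Obstacle 1 [(0,1) (11,1) (11,10) (1,7) (0,4)]:
  edge (0,1)–(11,1): clear
  edge (11,1)–(11,10): clear
  edge (11,10)–(1,7): clear
  edge (1,7)–(0,4): clear
  edge (0,4)–(0,1): clear
  midpoint (27/2,25/2) outside
  → clear
Obstacle 2 [(13,7) (22,0) (24,9) (18,9)]:
  edge (13,7)–(22,0): clear
  edge (22,0)–(24,9): clear
  edge (24,9)–(18,9): clear
  edge (18,9)–(13,7): clear
  midpoint (27/2,25/2) outside
  → clear
Obstacle 3 [(1,23) (3,14) (11,14) (11,23)]:
  edge (1,23)–(3,14): clear
  edge (3,14)–(11,14): clear
  edge (11,14)–(11,23): clear
  edge (11,23)–(1,23): clear
  midpoint (27/2,25/2) outside
  → clear

FREE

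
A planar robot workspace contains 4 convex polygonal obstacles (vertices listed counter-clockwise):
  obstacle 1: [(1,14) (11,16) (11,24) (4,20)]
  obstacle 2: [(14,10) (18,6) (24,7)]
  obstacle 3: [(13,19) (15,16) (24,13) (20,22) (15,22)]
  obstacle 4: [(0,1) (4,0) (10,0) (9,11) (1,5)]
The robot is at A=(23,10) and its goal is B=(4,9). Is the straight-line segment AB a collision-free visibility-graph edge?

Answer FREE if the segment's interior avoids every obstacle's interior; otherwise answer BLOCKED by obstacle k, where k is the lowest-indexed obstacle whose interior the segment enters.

BLOCKED by obstacle 2

Obstacle 1 [(1,14) (11,16) (11,24) (4,20)]:
  edge (1,14)–(11,16): clear
  edge (11,16)–(11,24): clear
  edge (11,24)–(4,20): clear
  edge (4,20)–(1,14): clear
  midpoint (27/2,19/2) outside
  → clear
Obstacle 2 [(14,10) (18,6) (24,7)]:
  edge (14,10)–(18,6): crosses AB
  edge (18,6)–(24,7): clear
  edge (24,7)–(14,10): crosses AB
  → BLOCKED
Obstacle 3 [(13,19) (15,16) (24,13) (20,22) (15,22)]:
  edge (13,19)–(15,16): clear
  edge (15,16)–(24,13): clear
  edge (24,13)–(20,22): clear
  edge (20,22)–(15,22): clear
  edge (15,22)–(13,19): clear
  midpoint (27/2,19/2) outside
  → clear
Obstacle 4 [(0,1) (4,0) (10,0) (9,11) (1,5)]:
  edge (0,1)–(4,0): clear
  edge (4,0)–(10,0): clear
  edge (10,0)–(9,11): crosses AB
  edge (9,11)–(1,5): crosses AB
  edge (1,5)–(0,1): clear
  → BLOCKED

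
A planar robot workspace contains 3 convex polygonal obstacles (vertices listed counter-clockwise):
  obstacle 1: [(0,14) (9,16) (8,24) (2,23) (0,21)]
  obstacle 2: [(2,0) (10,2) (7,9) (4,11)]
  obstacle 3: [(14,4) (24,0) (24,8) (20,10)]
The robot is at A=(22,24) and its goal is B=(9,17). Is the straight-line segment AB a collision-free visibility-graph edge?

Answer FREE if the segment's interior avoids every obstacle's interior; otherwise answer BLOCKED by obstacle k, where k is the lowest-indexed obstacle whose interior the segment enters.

Obstacle 1 [(0,14) (9,16) (8,24) (2,23) (0,21)]:
  edge (0,14)–(9,16): clear
  edge (9,16)–(8,24): clear
  edge (8,24)–(2,23): clear
  edge (2,23)–(0,21): clear
  edge (0,21)–(0,14): clear
  midpoint (31/2,41/2) outside
  → clear
Obstacle 2 [(2,0) (10,2) (7,9) (4,11)]:
  edge (2,0)–(10,2): clear
  edge (10,2)–(7,9): clear
  edge (7,9)–(4,11): clear
  edge (4,11)–(2,0): clear
  midpoint (31/2,41/2) outside
  → clear
Obstacle 3 [(14,4) (24,0) (24,8) (20,10)]:
  edge (14,4)–(24,0): clear
  edge (24,0)–(24,8): clear
  edge (24,8)–(20,10): clear
  edge (20,10)–(14,4): clear
  midpoint (31/2,41/2) outside
  → clear

FREE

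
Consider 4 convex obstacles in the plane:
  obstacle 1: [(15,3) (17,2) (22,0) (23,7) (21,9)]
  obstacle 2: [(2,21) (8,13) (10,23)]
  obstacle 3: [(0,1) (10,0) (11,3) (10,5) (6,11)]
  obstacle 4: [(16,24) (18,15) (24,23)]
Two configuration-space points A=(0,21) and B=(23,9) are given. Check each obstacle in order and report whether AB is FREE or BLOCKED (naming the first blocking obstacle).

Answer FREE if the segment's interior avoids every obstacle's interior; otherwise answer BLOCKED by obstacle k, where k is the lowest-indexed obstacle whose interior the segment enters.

Obstacle 1 [(15,3) (17,2) (22,0) (23,7) (21,9)]:
  edge (15,3)–(17,2): clear
  edge (17,2)–(22,0): clear
  edge (22,0)–(23,7): clear
  edge (23,7)–(21,9): clear
  edge (21,9)–(15,3): clear
  midpoint (23/2,15) outside
  → clear
Obstacle 2 [(2,21) (8,13) (10,23)]:
  edge (2,21)–(8,13): crosses AB
  edge (8,13)–(10,23): crosses AB
  edge (10,23)–(2,21): clear
  → BLOCKED
Obstacle 3 [(0,1) (10,0) (11,3) (10,5) (6,11)]:
  edge (0,1)–(10,0): clear
  edge (10,0)–(11,3): clear
  edge (11,3)–(10,5): clear
  edge (10,5)–(6,11): clear
  edge (6,11)–(0,1): clear
  midpoint (23/2,15) outside
  → clear
Obstacle 4 [(16,24) (18,15) (24,23)]:
  edge (16,24)–(18,15): clear
  edge (18,15)–(24,23): clear
  edge (24,23)–(16,24): clear
  midpoint (23/2,15) outside
  → clear

BLOCKED by obstacle 2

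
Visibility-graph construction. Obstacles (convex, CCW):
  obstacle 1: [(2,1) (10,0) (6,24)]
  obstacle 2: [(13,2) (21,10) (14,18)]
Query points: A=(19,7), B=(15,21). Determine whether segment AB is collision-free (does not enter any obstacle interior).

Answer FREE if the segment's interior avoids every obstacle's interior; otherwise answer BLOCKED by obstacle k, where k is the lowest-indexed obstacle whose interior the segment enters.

Obstacle 1 [(2,1) (10,0) (6,24)]:
  edge (2,1)–(10,0): clear
  edge (10,0)–(6,24): clear
  edge (6,24)–(2,1): clear
  midpoint (17,14) outside
  → clear
Obstacle 2 [(13,2) (21,10) (14,18)]:
  edge (13,2)–(21,10): crosses AB
  edge (21,10)–(14,18): crosses AB
  edge (14,18)–(13,2): clear
  → BLOCKED

BLOCKED by obstacle 2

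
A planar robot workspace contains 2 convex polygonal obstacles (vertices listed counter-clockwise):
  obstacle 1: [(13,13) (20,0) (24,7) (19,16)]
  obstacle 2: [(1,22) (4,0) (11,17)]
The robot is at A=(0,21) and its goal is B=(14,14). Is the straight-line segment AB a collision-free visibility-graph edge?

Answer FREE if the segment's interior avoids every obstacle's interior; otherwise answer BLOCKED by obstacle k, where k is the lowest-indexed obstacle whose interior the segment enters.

BLOCKED by obstacle 2

Obstacle 1 [(13,13) (20,0) (24,7) (19,16)]:
  edge (13,13)–(20,0): clear
  edge (20,0)–(24,7): clear
  edge (24,7)–(19,16): clear
  edge (19,16)–(13,13): clear
  midpoint (7,35/2) outside
  → clear
Obstacle 2 [(1,22) (4,0) (11,17)]:
  edge (1,22)–(4,0): crosses AB
  edge (4,0)–(11,17): crosses AB
  edge (11,17)–(1,22): clear
  → BLOCKED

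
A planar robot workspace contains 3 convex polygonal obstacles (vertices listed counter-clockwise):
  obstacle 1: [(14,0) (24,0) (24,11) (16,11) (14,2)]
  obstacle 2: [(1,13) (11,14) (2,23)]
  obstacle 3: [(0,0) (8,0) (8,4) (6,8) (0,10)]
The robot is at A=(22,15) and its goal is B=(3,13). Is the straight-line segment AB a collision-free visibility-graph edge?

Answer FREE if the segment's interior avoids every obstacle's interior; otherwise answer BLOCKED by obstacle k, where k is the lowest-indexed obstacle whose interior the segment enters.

Obstacle 1 [(14,0) (24,0) (24,11) (16,11) (14,2)]:
  edge (14,0)–(24,0): clear
  edge (24,0)–(24,11): clear
  edge (24,11)–(16,11): clear
  edge (16,11)–(14,2): clear
  edge (14,2)–(14,0): clear
  midpoint (25/2,14) outside
  → clear
Obstacle 2 [(1,13) (11,14) (2,23)]:
  edge (1,13)–(11,14): clear
  edge (11,14)–(2,23): clear
  edge (2,23)–(1,13): clear
  midpoint (25/2,14) outside
  → clear
Obstacle 3 [(0,0) (8,0) (8,4) (6,8) (0,10)]:
  edge (0,0)–(8,0): clear
  edge (8,0)–(8,4): clear
  edge (8,4)–(6,8): clear
  edge (6,8)–(0,10): clear
  edge (0,10)–(0,0): clear
  midpoint (25/2,14) outside
  → clear

FREE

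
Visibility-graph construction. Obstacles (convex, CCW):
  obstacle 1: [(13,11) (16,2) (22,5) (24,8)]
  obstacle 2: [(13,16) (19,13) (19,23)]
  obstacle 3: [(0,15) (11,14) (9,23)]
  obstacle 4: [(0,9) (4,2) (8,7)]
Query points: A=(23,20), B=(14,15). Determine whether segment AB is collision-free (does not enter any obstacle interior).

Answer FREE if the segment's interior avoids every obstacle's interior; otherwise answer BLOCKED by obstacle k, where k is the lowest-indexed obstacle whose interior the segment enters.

BLOCKED by obstacle 2

Obstacle 1 [(13,11) (16,2) (22,5) (24,8)]:
  edge (13,11)–(16,2): clear
  edge (16,2)–(22,5): clear
  edge (22,5)–(24,8): clear
  edge (24,8)–(13,11): clear
  midpoint (37/2,35/2) outside
  → clear
Obstacle 2 [(13,16) (19,13) (19,23)]:
  edge (13,16)–(19,13): crosses AB
  edge (19,13)–(19,23): crosses AB
  edge (19,23)–(13,16): clear
  → BLOCKED
Obstacle 3 [(0,15) (11,14) (9,23)]:
  edge (0,15)–(11,14): clear
  edge (11,14)–(9,23): clear
  edge (9,23)–(0,15): clear
  midpoint (37/2,35/2) outside
  → clear
Obstacle 4 [(0,9) (4,2) (8,7)]:
  edge (0,9)–(4,2): clear
  edge (4,2)–(8,7): clear
  edge (8,7)–(0,9): clear
  midpoint (37/2,35/2) outside
  → clear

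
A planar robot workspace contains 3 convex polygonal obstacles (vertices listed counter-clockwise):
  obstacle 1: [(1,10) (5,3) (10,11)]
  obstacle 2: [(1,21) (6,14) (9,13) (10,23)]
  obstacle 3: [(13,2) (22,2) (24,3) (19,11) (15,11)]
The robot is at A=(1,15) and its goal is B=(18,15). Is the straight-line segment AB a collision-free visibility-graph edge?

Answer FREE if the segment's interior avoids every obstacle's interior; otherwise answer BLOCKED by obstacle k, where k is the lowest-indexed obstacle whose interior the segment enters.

BLOCKED by obstacle 2

Obstacle 1 [(1,10) (5,3) (10,11)]:
  edge (1,10)–(5,3): clear
  edge (5,3)–(10,11): clear
  edge (10,11)–(1,10): clear
  midpoint (19/2,15) outside
  → clear
Obstacle 2 [(1,21) (6,14) (9,13) (10,23)]:
  edge (1,21)–(6,14): crosses AB
  edge (6,14)–(9,13): clear
  edge (9,13)–(10,23): crosses AB
  edge (10,23)–(1,21): clear
  → BLOCKED
Obstacle 3 [(13,2) (22,2) (24,3) (19,11) (15,11)]:
  edge (13,2)–(22,2): clear
  edge (22,2)–(24,3): clear
  edge (24,3)–(19,11): clear
  edge (19,11)–(15,11): clear
  edge (15,11)–(13,2): clear
  midpoint (19/2,15) outside
  → clear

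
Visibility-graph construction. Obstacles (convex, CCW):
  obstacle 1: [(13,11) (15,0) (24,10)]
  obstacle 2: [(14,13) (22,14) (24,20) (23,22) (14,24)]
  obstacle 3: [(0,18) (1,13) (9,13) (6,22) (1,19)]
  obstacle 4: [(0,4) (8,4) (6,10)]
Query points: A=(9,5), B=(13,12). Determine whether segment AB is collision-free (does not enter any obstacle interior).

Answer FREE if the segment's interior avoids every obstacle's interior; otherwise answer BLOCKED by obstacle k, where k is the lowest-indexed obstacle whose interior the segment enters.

Obstacle 1 [(13,11) (15,0) (24,10)]:
  edge (13,11)–(15,0): clear
  edge (15,0)–(24,10): clear
  edge (24,10)–(13,11): clear
  midpoint (11,17/2) outside
  → clear
Obstacle 2 [(14,13) (22,14) (24,20) (23,22) (14,24)]:
  edge (14,13)–(22,14): clear
  edge (22,14)–(24,20): clear
  edge (24,20)–(23,22): clear
  edge (23,22)–(14,24): clear
  edge (14,24)–(14,13): clear
  midpoint (11,17/2) outside
  → clear
Obstacle 3 [(0,18) (1,13) (9,13) (6,22) (1,19)]:
  edge (0,18)–(1,13): clear
  edge (1,13)–(9,13): clear
  edge (9,13)–(6,22): clear
  edge (6,22)–(1,19): clear
  edge (1,19)–(0,18): clear
  midpoint (11,17/2) outside
  → clear
Obstacle 4 [(0,4) (8,4) (6,10)]:
  edge (0,4)–(8,4): clear
  edge (8,4)–(6,10): clear
  edge (6,10)–(0,4): clear
  midpoint (11,17/2) outside
  → clear

FREE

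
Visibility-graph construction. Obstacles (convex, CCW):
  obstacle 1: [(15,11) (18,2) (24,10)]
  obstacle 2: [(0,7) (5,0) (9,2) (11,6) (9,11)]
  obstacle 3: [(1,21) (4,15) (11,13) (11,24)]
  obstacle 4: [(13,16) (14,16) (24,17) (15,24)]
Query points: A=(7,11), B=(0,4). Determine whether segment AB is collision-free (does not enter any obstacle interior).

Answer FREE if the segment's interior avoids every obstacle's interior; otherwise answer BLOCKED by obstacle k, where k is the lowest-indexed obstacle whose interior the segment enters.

BLOCKED by obstacle 2

Obstacle 1 [(15,11) (18,2) (24,10)]:
  edge (15,11)–(18,2): clear
  edge (18,2)–(24,10): clear
  edge (24,10)–(15,11): clear
  midpoint (7/2,15/2) outside
  → clear
Obstacle 2 [(0,7) (5,0) (9,2) (11,6) (9,11)]:
  edge (0,7)–(5,0): crosses AB
  edge (5,0)–(9,2): clear
  edge (9,2)–(11,6): clear
  edge (11,6)–(9,11): clear
  edge (9,11)–(0,7): crosses AB
  → BLOCKED
Obstacle 3 [(1,21) (4,15) (11,13) (11,24)]:
  edge (1,21)–(4,15): clear
  edge (4,15)–(11,13): clear
  edge (11,13)–(11,24): clear
  edge (11,24)–(1,21): clear
  midpoint (7/2,15/2) outside
  → clear
Obstacle 4 [(13,16) (14,16) (24,17) (15,24)]:
  edge (13,16)–(14,16): clear
  edge (14,16)–(24,17): clear
  edge (24,17)–(15,24): clear
  edge (15,24)–(13,16): clear
  midpoint (7/2,15/2) outside
  → clear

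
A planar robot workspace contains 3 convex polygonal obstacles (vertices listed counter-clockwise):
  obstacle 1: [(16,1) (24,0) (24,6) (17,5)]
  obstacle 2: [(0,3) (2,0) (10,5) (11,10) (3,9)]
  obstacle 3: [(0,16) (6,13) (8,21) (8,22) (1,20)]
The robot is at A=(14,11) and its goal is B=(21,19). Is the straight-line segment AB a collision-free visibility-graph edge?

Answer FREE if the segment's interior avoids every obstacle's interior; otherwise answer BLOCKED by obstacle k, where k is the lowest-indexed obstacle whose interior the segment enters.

Obstacle 1 [(16,1) (24,0) (24,6) (17,5)]:
  edge (16,1)–(24,0): clear
  edge (24,0)–(24,6): clear
  edge (24,6)–(17,5): clear
  edge (17,5)–(16,1): clear
  midpoint (35/2,15) outside
  → clear
Obstacle 2 [(0,3) (2,0) (10,5) (11,10) (3,9)]:
  edge (0,3)–(2,0): clear
  edge (2,0)–(10,5): clear
  edge (10,5)–(11,10): clear
  edge (11,10)–(3,9): clear
  edge (3,9)–(0,3): clear
  midpoint (35/2,15) outside
  → clear
Obstacle 3 [(0,16) (6,13) (8,21) (8,22) (1,20)]:
  edge (0,16)–(6,13): clear
  edge (6,13)–(8,21): clear
  edge (8,21)–(8,22): clear
  edge (8,22)–(1,20): clear
  edge (1,20)–(0,16): clear
  midpoint (35/2,15) outside
  → clear

FREE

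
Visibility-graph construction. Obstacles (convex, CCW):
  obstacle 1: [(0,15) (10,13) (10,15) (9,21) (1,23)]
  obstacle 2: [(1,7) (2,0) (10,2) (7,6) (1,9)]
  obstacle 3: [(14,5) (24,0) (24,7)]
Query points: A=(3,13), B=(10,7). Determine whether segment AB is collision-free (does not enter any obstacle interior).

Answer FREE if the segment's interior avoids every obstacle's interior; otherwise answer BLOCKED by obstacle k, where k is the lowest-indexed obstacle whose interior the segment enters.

Obstacle 1 [(0,15) (10,13) (10,15) (9,21) (1,23)]:
  edge (0,15)–(10,13): clear
  edge (10,13)–(10,15): clear
  edge (10,15)–(9,21): clear
  edge (9,21)–(1,23): clear
  edge (1,23)–(0,15): clear
  midpoint (13/2,10) outside
  → clear
Obstacle 2 [(1,7) (2,0) (10,2) (7,6) (1,9)]:
  edge (1,7)–(2,0): clear
  edge (2,0)–(10,2): clear
  edge (10,2)–(7,6): clear
  edge (7,6)–(1,9): clear
  edge (1,9)–(1,7): clear
  midpoint (13/2,10) outside
  → clear
Obstacle 3 [(14,5) (24,0) (24,7)]:
  edge (14,5)–(24,0): clear
  edge (24,0)–(24,7): clear
  edge (24,7)–(14,5): clear
  midpoint (13/2,10) outside
  → clear

FREE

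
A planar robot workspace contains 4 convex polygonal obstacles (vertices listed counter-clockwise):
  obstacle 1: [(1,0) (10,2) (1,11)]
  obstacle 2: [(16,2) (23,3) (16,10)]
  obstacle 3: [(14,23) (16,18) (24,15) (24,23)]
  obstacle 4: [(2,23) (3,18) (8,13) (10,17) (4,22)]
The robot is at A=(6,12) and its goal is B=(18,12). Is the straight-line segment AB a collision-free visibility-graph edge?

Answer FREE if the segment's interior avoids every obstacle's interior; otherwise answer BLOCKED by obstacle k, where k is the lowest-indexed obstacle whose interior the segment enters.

FREE

Obstacle 1 [(1,0) (10,2) (1,11)]:
  edge (1,0)–(10,2): clear
  edge (10,2)–(1,11): clear
  edge (1,11)–(1,0): clear
  midpoint (12,12) outside
  → clear
Obstacle 2 [(16,2) (23,3) (16,10)]:
  edge (16,2)–(23,3): clear
  edge (23,3)–(16,10): clear
  edge (16,10)–(16,2): clear
  midpoint (12,12) outside
  → clear
Obstacle 3 [(14,23) (16,18) (24,15) (24,23)]:
  edge (14,23)–(16,18): clear
  edge (16,18)–(24,15): clear
  edge (24,15)–(24,23): clear
  edge (24,23)–(14,23): clear
  midpoint (12,12) outside
  → clear
Obstacle 4 [(2,23) (3,18) (8,13) (10,17) (4,22)]:
  edge (2,23)–(3,18): clear
  edge (3,18)–(8,13): clear
  edge (8,13)–(10,17): clear
  edge (10,17)–(4,22): clear
  edge (4,22)–(2,23): clear
  midpoint (12,12) outside
  → clear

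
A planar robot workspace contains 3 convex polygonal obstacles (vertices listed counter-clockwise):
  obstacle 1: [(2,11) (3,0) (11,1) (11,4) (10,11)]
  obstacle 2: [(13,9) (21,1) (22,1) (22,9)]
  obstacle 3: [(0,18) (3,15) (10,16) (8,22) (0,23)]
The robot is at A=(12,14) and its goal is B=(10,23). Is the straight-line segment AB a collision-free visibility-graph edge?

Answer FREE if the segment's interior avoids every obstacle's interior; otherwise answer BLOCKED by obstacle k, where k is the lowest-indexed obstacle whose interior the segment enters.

Obstacle 1 [(2,11) (3,0) (11,1) (11,4) (10,11)]:
  edge (2,11)–(3,0): clear
  edge (3,0)–(11,1): clear
  edge (11,1)–(11,4): clear
  edge (11,4)–(10,11): clear
  edge (10,11)–(2,11): clear
  midpoint (11,37/2) outside
  → clear
Obstacle 2 [(13,9) (21,1) (22,1) (22,9)]:
  edge (13,9)–(21,1): clear
  edge (21,1)–(22,1): clear
  edge (22,1)–(22,9): clear
  edge (22,9)–(13,9): clear
  midpoint (11,37/2) outside
  → clear
Obstacle 3 [(0,18) (3,15) (10,16) (8,22) (0,23)]:
  edge (0,18)–(3,15): clear
  edge (3,15)–(10,16): clear
  edge (10,16)–(8,22): clear
  edge (8,22)–(0,23): clear
  edge (0,23)–(0,18): clear
  midpoint (11,37/2) outside
  → clear

FREE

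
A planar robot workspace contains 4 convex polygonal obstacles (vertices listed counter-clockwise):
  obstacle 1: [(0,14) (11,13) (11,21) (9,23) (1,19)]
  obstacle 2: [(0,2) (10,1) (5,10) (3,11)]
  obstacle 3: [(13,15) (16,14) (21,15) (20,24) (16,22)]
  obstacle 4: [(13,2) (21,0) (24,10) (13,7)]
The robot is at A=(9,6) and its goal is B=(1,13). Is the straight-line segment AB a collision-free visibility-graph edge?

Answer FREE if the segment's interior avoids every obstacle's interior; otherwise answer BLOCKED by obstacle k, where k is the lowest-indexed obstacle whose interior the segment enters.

BLOCKED by obstacle 2

Obstacle 1 [(0,14) (11,13) (11,21) (9,23) (1,19)]:
  edge (0,14)–(11,13): clear
  edge (11,13)–(11,21): clear
  edge (11,21)–(9,23): clear
  edge (9,23)–(1,19): clear
  edge (1,19)–(0,14): clear
  midpoint (5,19/2) outside
  → clear
Obstacle 2 [(0,2) (10,1) (5,10) (3,11)]:
  edge (0,2)–(10,1): clear
  edge (10,1)–(5,10): crosses AB
  edge (5,10)–(3,11): crosses AB
  edge (3,11)–(0,2): clear
  → BLOCKED
Obstacle 3 [(13,15) (16,14) (21,15) (20,24) (16,22)]:
  edge (13,15)–(16,14): clear
  edge (16,14)–(21,15): clear
  edge (21,15)–(20,24): clear
  edge (20,24)–(16,22): clear
  edge (16,22)–(13,15): clear
  midpoint (5,19/2) outside
  → clear
Obstacle 4 [(13,2) (21,0) (24,10) (13,7)]:
  edge (13,2)–(21,0): clear
  edge (21,0)–(24,10): clear
  edge (24,10)–(13,7): clear
  edge (13,7)–(13,2): clear
  midpoint (5,19/2) outside
  → clear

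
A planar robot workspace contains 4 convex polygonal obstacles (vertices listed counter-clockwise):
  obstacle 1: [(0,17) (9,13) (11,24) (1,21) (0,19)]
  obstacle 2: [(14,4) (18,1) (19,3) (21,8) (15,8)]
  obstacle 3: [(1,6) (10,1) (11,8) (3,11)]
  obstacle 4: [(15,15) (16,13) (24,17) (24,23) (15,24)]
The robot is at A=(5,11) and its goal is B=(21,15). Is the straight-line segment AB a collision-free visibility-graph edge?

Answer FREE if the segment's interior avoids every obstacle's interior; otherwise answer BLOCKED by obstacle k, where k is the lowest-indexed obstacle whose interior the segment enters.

BLOCKED by obstacle 4

Obstacle 1 [(0,17) (9,13) (11,24) (1,21) (0,19)]:
  edge (0,17)–(9,13): clear
  edge (9,13)–(11,24): clear
  edge (11,24)–(1,21): clear
  edge (1,21)–(0,19): clear
  edge (0,19)–(0,17): clear
  midpoint (13,13) outside
  → clear
Obstacle 2 [(14,4) (18,1) (19,3) (21,8) (15,8)]:
  edge (14,4)–(18,1): clear
  edge (18,1)–(19,3): clear
  edge (19,3)–(21,8): clear
  edge (21,8)–(15,8): clear
  edge (15,8)–(14,4): clear
  midpoint (13,13) outside
  → clear
Obstacle 3 [(1,6) (10,1) (11,8) (3,11)]:
  edge (1,6)–(10,1): clear
  edge (10,1)–(11,8): clear
  edge (11,8)–(3,11): clear
  edge (3,11)–(1,6): clear
  midpoint (13,13) outside
  → clear
Obstacle 4 [(15,15) (16,13) (24,17) (24,23) (15,24)]:
  edge (15,15)–(16,13): crosses AB
  edge (16,13)–(24,17): crosses AB
  edge (24,17)–(24,23): clear
  edge (24,23)–(15,24): clear
  edge (15,24)–(15,15): clear
  → BLOCKED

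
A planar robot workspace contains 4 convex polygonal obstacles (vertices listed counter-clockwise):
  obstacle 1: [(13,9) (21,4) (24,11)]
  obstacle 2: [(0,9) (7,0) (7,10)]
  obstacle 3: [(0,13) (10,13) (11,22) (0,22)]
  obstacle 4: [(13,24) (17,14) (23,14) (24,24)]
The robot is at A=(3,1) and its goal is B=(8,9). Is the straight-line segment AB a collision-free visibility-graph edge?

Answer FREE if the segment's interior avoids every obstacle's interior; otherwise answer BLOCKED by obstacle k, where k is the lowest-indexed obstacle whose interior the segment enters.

BLOCKED by obstacle 2

Obstacle 1 [(13,9) (21,4) (24,11)]:
  edge (13,9)–(21,4): clear
  edge (21,4)–(24,11): clear
  edge (24,11)–(13,9): clear
  midpoint (11/2,5) outside
  → clear
Obstacle 2 [(0,9) (7,0) (7,10)]:
  edge (0,9)–(7,0): crosses AB
  edge (7,0)–(7,10): crosses AB
  edge (7,10)–(0,9): clear
  → BLOCKED
Obstacle 3 [(0,13) (10,13) (11,22) (0,22)]:
  edge (0,13)–(10,13): clear
  edge (10,13)–(11,22): clear
  edge (11,22)–(0,22): clear
  edge (0,22)–(0,13): clear
  midpoint (11/2,5) outside
  → clear
Obstacle 4 [(13,24) (17,14) (23,14) (24,24)]:
  edge (13,24)–(17,14): clear
  edge (17,14)–(23,14): clear
  edge (23,14)–(24,24): clear
  edge (24,24)–(13,24): clear
  midpoint (11/2,5) outside
  → clear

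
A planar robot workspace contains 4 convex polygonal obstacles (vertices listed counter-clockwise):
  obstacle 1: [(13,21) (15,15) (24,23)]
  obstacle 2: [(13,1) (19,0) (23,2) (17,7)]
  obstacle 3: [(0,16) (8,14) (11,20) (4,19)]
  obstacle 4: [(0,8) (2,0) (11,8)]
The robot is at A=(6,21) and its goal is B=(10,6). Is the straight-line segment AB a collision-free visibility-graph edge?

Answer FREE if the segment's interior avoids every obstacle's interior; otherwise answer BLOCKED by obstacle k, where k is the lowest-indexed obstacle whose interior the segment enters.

BLOCKED by obstacle 3

Obstacle 1 [(13,21) (15,15) (24,23)]:
  edge (13,21)–(15,15): clear
  edge (15,15)–(24,23): clear
  edge (24,23)–(13,21): clear
  midpoint (8,27/2) outside
  → clear
Obstacle 2 [(13,1) (19,0) (23,2) (17,7)]:
  edge (13,1)–(19,0): clear
  edge (19,0)–(23,2): clear
  edge (23,2)–(17,7): clear
  edge (17,7)–(13,1): clear
  midpoint (8,27/2) outside
  → clear
Obstacle 3 [(0,16) (8,14) (11,20) (4,19)]:
  edge (0,16)–(8,14): crosses AB
  edge (8,14)–(11,20): clear
  edge (11,20)–(4,19): crosses AB
  edge (4,19)–(0,16): clear
  → BLOCKED
Obstacle 4 [(0,8) (2,0) (11,8)]:
  edge (0,8)–(2,0): clear
  edge (2,0)–(11,8): crosses AB
  edge (11,8)–(0,8): crosses AB
  → BLOCKED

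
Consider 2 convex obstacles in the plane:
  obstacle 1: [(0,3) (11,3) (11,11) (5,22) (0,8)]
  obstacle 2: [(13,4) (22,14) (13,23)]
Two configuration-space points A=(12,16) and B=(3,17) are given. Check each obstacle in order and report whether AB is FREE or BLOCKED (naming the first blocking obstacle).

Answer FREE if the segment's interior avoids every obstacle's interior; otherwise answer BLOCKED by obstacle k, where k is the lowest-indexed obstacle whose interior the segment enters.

Obstacle 1 [(0,3) (11,3) (11,11) (5,22) (0,8)]:
  edge (0,3)–(11,3): clear
  edge (11,3)–(11,11): clear
  edge (11,11)–(5,22): crosses AB
  edge (5,22)–(0,8): crosses AB
  edge (0,8)–(0,3): clear
  → BLOCKED
Obstacle 2 [(13,4) (22,14) (13,23)]:
  edge (13,4)–(22,14): clear
  edge (22,14)–(13,23): clear
  edge (13,23)–(13,4): clear
  midpoint (15/2,33/2) outside
  → clear

BLOCKED by obstacle 1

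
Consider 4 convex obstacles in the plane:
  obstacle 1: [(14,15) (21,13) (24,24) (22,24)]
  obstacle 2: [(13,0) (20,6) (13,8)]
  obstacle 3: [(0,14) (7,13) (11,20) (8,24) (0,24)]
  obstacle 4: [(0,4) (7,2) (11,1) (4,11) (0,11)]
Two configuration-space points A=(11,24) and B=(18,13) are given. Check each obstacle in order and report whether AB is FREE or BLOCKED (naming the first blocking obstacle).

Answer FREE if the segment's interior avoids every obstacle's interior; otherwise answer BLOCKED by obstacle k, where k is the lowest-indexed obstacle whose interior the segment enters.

BLOCKED by obstacle 1

Obstacle 1 [(14,15) (21,13) (24,24) (22,24)]:
  edge (14,15)–(21,13): crosses AB
  edge (21,13)–(24,24): clear
  edge (24,24)–(22,24): clear
  edge (22,24)–(14,15): crosses AB
  → BLOCKED
Obstacle 2 [(13,0) (20,6) (13,8)]:
  edge (13,0)–(20,6): clear
  edge (20,6)–(13,8): clear
  edge (13,8)–(13,0): clear
  midpoint (29/2,37/2) outside
  → clear
Obstacle 3 [(0,14) (7,13) (11,20) (8,24) (0,24)]:
  edge (0,14)–(7,13): clear
  edge (7,13)–(11,20): clear
  edge (11,20)–(8,24): clear
  edge (8,24)–(0,24): clear
  edge (0,24)–(0,14): clear
  midpoint (29/2,37/2) outside
  → clear
Obstacle 4 [(0,4) (7,2) (11,1) (4,11) (0,11)]:
  edge (0,4)–(7,2): clear
  edge (7,2)–(11,1): clear
  edge (11,1)–(4,11): clear
  edge (4,11)–(0,11): clear
  edge (0,11)–(0,4): clear
  midpoint (29/2,37/2) outside
  → clear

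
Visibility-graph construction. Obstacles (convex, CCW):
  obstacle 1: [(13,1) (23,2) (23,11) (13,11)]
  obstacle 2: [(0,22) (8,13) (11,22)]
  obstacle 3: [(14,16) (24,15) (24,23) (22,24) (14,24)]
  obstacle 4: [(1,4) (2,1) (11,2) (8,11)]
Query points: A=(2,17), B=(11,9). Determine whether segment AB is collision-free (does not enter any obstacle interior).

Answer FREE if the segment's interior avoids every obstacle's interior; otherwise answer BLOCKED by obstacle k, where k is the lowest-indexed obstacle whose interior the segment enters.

FREE

Obstacle 1 [(13,1) (23,2) (23,11) (13,11)]:
  edge (13,1)–(23,2): clear
  edge (23,2)–(23,11): clear
  edge (23,11)–(13,11): clear
  edge (13,11)–(13,1): clear
  midpoint (13/2,13) outside
  → clear
Obstacle 2 [(0,22) (8,13) (11,22)]:
  edge (0,22)–(8,13): clear
  edge (8,13)–(11,22): clear
  edge (11,22)–(0,22): clear
  midpoint (13/2,13) outside
  → clear
Obstacle 3 [(14,16) (24,15) (24,23) (22,24) (14,24)]:
  edge (14,16)–(24,15): clear
  edge (24,15)–(24,23): clear
  edge (24,23)–(22,24): clear
  edge (22,24)–(14,24): clear
  edge (14,24)–(14,16): clear
  midpoint (13/2,13) outside
  → clear
Obstacle 4 [(1,4) (2,1) (11,2) (8,11)]:
  edge (1,4)–(2,1): clear
  edge (2,1)–(11,2): clear
  edge (11,2)–(8,11): clear
  edge (8,11)–(1,4): clear
  midpoint (13/2,13) outside
  → clear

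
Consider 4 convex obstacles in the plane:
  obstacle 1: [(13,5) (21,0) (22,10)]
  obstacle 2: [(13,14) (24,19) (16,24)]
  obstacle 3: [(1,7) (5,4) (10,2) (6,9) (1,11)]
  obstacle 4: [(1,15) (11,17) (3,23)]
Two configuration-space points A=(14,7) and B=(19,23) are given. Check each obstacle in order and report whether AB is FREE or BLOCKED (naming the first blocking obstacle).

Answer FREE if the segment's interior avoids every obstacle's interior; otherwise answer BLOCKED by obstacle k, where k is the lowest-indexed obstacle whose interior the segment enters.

Obstacle 1 [(13,5) (21,0) (22,10)]:
  edge (13,5)–(21,0): clear
  edge (21,0)–(22,10): clear
  edge (22,10)–(13,5): clear
  midpoint (33/2,15) outside
  → clear
Obstacle 2 [(13,14) (24,19) (16,24)]:
  edge (13,14)–(24,19): crosses AB
  edge (24,19)–(16,24): crosses AB
  edge (16,24)–(13,14): clear
  → BLOCKED
Obstacle 3 [(1,7) (5,4) (10,2) (6,9) (1,11)]:
  edge (1,7)–(5,4): clear
  edge (5,4)–(10,2): clear
  edge (10,2)–(6,9): clear
  edge (6,9)–(1,11): clear
  edge (1,11)–(1,7): clear
  midpoint (33/2,15) outside
  → clear
Obstacle 4 [(1,15) (11,17) (3,23)]:
  edge (1,15)–(11,17): clear
  edge (11,17)–(3,23): clear
  edge (3,23)–(1,15): clear
  midpoint (33/2,15) outside
  → clear

BLOCKED by obstacle 2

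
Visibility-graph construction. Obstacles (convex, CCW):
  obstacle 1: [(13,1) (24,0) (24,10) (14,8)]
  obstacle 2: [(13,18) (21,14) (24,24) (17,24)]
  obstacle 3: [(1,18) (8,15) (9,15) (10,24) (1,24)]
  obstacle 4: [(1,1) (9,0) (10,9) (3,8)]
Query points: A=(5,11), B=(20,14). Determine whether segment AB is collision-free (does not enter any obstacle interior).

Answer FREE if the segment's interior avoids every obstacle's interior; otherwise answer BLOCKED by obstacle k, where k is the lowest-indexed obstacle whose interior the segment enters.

Obstacle 1 [(13,1) (24,0) (24,10) (14,8)]:
  edge (13,1)–(24,0): clear
  edge (24,0)–(24,10): clear
  edge (24,10)–(14,8): clear
  edge (14,8)–(13,1): clear
  midpoint (25/2,25/2) outside
  → clear
Obstacle 2 [(13,18) (21,14) (24,24) (17,24)]:
  edge (13,18)–(21,14): clear
  edge (21,14)–(24,24): clear
  edge (24,24)–(17,24): clear
  edge (17,24)–(13,18): clear
  midpoint (25/2,25/2) outside
  → clear
Obstacle 3 [(1,18) (8,15) (9,15) (10,24) (1,24)]:
  edge (1,18)–(8,15): clear
  edge (8,15)–(9,15): clear
  edge (9,15)–(10,24): clear
  edge (10,24)–(1,24): clear
  edge (1,24)–(1,18): clear
  midpoint (25/2,25/2) outside
  → clear
Obstacle 4 [(1,1) (9,0) (10,9) (3,8)]:
  edge (1,1)–(9,0): clear
  edge (9,0)–(10,9): clear
  edge (10,9)–(3,8): clear
  edge (3,8)–(1,1): clear
  midpoint (25/2,25/2) outside
  → clear

FREE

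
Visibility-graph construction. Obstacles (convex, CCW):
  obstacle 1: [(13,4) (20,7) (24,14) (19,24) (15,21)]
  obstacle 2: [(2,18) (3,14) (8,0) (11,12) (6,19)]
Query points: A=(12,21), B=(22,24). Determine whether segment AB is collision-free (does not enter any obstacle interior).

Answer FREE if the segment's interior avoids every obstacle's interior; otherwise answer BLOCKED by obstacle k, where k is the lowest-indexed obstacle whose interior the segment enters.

BLOCKED by obstacle 1

Obstacle 1 [(13,4) (20,7) (24,14) (19,24) (15,21)]:
  edge (13,4)–(20,7): clear
  edge (20,7)–(24,14): clear
  edge (24,14)–(19,24): crosses AB
  edge (19,24)–(15,21): crosses AB
  edge (15,21)–(13,4): clear
  → BLOCKED
Obstacle 2 [(2,18) (3,14) (8,0) (11,12) (6,19)]:
  edge (2,18)–(3,14): clear
  edge (3,14)–(8,0): clear
  edge (8,0)–(11,12): clear
  edge (11,12)–(6,19): clear
  edge (6,19)–(2,18): clear
  midpoint (17,45/2) outside
  → clear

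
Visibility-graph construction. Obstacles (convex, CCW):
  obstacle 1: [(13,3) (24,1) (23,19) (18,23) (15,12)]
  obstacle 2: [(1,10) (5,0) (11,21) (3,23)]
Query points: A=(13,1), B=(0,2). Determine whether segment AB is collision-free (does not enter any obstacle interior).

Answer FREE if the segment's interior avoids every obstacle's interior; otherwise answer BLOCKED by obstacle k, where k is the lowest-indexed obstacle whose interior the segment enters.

BLOCKED by obstacle 2

Obstacle 1 [(13,3) (24,1) (23,19) (18,23) (15,12)]:
  edge (13,3)–(24,1): clear
  edge (24,1)–(23,19): clear
  edge (23,19)–(18,23): clear
  edge (18,23)–(15,12): clear
  edge (15,12)–(13,3): clear
  midpoint (13/2,3/2) outside
  → clear
Obstacle 2 [(1,10) (5,0) (11,21) (3,23)]:
  edge (1,10)–(5,0): crosses AB
  edge (5,0)–(11,21): crosses AB
  edge (11,21)–(3,23): clear
  edge (3,23)–(1,10): clear
  → BLOCKED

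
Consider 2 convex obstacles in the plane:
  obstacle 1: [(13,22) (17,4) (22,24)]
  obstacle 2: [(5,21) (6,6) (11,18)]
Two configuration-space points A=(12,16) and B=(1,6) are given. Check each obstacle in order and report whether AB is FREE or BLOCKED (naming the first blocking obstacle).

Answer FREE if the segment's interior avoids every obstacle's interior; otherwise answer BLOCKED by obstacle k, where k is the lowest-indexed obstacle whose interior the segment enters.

Obstacle 1 [(13,22) (17,4) (22,24)]:
  edge (13,22)–(17,4): clear
  edge (17,4)–(22,24): clear
  edge (22,24)–(13,22): clear
  midpoint (13/2,11) outside
  → clear
Obstacle 2 [(5,21) (6,6) (11,18)]:
  edge (5,21)–(6,6): crosses AB
  edge (6,6)–(11,18): crosses AB
  edge (11,18)–(5,21): clear
  → BLOCKED

BLOCKED by obstacle 2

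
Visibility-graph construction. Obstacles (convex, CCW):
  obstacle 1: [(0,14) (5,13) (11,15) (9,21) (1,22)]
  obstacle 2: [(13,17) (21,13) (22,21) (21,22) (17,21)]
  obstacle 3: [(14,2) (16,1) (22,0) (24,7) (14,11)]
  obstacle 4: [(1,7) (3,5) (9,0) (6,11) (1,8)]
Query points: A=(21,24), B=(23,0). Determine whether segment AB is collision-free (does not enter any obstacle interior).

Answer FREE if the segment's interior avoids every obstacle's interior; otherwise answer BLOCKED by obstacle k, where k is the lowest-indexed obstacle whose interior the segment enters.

BLOCKED by obstacle 2

Obstacle 1 [(0,14) (5,13) (11,15) (9,21) (1,22)]:
  edge (0,14)–(5,13): clear
  edge (5,13)–(11,15): clear
  edge (11,15)–(9,21): clear
  edge (9,21)–(1,22): clear
  edge (1,22)–(0,14): clear
  midpoint (22,12) outside
  → clear
Obstacle 2 [(13,17) (21,13) (22,21) (21,22) (17,21)]:
  edge (13,17)–(21,13): clear
  edge (21,13)–(22,21): crosses AB
  edge (22,21)–(21,22): crosses AB
  edge (21,22)–(17,21): clear
  edge (17,21)–(13,17): clear
  → BLOCKED
Obstacle 3 [(14,2) (16,1) (22,0) (24,7) (14,11)]:
  edge (14,2)–(16,1): clear
  edge (16,1)–(22,0): clear
  edge (22,0)–(24,7): crosses AB
  edge (24,7)–(14,11): crosses AB
  edge (14,11)–(14,2): clear
  → BLOCKED
Obstacle 4 [(1,7) (3,5) (9,0) (6,11) (1,8)]:
  edge (1,7)–(3,5): clear
  edge (3,5)–(9,0): clear
  edge (9,0)–(6,11): clear
  edge (6,11)–(1,8): clear
  edge (1,8)–(1,7): clear
  midpoint (22,12) outside
  → clear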